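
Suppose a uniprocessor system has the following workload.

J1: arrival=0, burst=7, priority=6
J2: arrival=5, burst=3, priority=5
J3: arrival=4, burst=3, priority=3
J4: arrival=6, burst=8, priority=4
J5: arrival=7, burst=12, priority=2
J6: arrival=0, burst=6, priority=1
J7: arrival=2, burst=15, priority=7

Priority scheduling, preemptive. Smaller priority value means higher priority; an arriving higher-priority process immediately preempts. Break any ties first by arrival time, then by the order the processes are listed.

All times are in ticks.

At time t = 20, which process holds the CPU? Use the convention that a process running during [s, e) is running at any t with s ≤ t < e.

Timeline: | J6 0-6 | J3 6-7 | J5 7-19 | J3 19-21 | J4 21-29 | J2 29-32 | J1 32-39 | J7 39-54 |
Completion: J1=39  J2=32  J3=21  J4=29  J5=19  J6=6  J7=54

J3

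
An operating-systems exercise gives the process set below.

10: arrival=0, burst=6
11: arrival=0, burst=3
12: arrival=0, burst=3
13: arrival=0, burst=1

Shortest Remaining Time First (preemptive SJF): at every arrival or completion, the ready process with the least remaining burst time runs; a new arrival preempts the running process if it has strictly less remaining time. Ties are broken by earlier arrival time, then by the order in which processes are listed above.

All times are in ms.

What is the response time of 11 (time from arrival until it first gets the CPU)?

1

Timeline: | 13 0-1 | 11 1-4 | 12 4-7 | 10 7-13 |
Completion: 10=13  11=4  12=7  13=1
Response(11) = first start − arrival = 1 − 0 = 1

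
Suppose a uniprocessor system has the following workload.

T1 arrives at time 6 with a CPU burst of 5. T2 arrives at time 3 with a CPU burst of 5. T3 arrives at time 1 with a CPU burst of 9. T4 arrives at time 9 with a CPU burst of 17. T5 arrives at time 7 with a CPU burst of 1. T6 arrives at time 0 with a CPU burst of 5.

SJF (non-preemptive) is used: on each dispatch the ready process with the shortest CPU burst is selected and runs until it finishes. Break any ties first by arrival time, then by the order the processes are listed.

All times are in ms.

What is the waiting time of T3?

15

Timeline: | T6 0-5 | T2 5-10 | T5 10-11 | T1 11-16 | T3 16-25 | T4 25-42 |
Completion: T1=16  T2=10  T3=25  T4=42  T5=11  T6=5
Waiting(T3) = turnaround − burst = 24 − 9 = 15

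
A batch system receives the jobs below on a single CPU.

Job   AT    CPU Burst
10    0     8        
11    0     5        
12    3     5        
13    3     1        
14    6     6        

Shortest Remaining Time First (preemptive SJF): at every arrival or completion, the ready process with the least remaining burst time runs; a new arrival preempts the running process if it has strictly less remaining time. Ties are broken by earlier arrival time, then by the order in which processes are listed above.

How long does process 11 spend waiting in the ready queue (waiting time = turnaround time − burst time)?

Schedule: | 11 0-3 | 13 3-4 | 11 4-6 | 12 6-11 | 14 11-17 | 10 17-25 |
Completion: 10=25  11=6  12=11  13=4  14=17
Turnaround (C−A): 10=25  11=6  12=8  13=1  14=11
Waiting(11) = turnaround − burst = 6 − 5 = 1

1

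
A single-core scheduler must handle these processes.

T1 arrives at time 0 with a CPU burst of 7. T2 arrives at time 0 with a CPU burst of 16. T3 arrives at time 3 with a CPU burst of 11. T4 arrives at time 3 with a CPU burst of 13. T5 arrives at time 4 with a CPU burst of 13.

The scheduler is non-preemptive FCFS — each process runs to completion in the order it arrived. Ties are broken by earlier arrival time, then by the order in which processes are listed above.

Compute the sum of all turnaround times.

161

Timeline: | T1 0-7 | T2 7-23 | T3 23-34 | T4 34-47 | T5 47-60 |
Completion: T1=7  T2=23  T3=34  T4=47  T5=60
Turnaround (C−A): T1=7  T2=23  T3=31  T4=44  T5=56
Turnaround = completion − arrival: T1=7, T2=23, T3=31, T4=44, T5=56
Total turnaround = 7 + 23 + 31 + 44 + 56 = 161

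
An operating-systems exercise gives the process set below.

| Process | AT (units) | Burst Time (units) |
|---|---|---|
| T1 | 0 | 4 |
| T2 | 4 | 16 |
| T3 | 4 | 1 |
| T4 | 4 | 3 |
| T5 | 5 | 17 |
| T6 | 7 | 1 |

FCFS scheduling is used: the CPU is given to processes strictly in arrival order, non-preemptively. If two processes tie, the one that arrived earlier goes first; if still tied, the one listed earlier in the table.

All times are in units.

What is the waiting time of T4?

17

Schedule: | T1 0-4 | T2 4-20 | T3 20-21 | T4 21-24 | T5 24-41 | T6 41-42 |
Completion: T1=4  T2=20  T3=21  T4=24  T5=41  T6=42
Waiting(T4) = turnaround − burst = 20 − 3 = 17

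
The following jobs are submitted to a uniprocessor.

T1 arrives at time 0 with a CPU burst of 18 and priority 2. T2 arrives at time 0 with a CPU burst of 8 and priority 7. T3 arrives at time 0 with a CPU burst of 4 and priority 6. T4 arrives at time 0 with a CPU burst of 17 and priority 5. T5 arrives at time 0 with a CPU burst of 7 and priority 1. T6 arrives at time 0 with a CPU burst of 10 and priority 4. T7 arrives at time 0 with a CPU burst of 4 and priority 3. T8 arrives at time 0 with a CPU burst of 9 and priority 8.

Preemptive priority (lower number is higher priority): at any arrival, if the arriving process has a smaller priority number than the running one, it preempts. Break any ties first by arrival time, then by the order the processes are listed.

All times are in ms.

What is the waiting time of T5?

0

Timeline: | T5 0-7 | T1 7-25 | T7 25-29 | T6 29-39 | T4 39-56 | T3 56-60 | T2 60-68 | T8 68-77 |
Completion: T1=25  T2=68  T3=60  T4=56  T5=7  T6=39  T7=29  T8=77
Waiting(T5) = turnaround − burst = 7 − 7 = 0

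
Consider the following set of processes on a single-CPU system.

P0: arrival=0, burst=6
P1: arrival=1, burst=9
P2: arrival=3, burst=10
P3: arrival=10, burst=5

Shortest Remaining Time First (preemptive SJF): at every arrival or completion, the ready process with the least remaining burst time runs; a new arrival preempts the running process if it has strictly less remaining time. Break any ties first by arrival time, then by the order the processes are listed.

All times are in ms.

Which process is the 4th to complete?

P2

Schedule: | P0 0-6 | P1 6-15 | P3 15-20 | P2 20-30 |
Completion: P0=6  P1=15  P2=30  P3=20
Turnaround (C−A): P0=6  P1=14  P2=27  P3=10
Finish order: P0 → P1 → P3 → P2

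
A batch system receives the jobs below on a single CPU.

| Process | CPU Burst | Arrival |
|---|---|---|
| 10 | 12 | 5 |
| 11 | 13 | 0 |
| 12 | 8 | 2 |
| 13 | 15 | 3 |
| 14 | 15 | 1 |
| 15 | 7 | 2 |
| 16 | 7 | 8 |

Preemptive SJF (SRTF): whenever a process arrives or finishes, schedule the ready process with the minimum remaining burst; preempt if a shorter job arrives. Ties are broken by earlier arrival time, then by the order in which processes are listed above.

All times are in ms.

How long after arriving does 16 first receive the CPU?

1

Schedule: | 11 0-2 | 15 2-9 | 16 9-16 | 12 16-24 | 11 24-35 | 10 35-47 | 14 47-62 | 13 62-77 |
Completion: 10=47  11=35  12=24  13=77  14=62  15=9  16=16
Turnaround (C−A): 10=42  11=35  12=22  13=74  14=61  15=7  16=8
Response(16) = first start − arrival = 9 − 8 = 1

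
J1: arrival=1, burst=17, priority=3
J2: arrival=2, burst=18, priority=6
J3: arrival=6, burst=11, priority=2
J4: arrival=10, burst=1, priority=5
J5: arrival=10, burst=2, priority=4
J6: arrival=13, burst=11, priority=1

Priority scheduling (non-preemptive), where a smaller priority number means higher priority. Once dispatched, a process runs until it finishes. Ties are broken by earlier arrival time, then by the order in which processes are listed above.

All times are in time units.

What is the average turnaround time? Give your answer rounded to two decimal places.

31.83

Gantt: | idle 0-1 | J1 1-18 | J6 18-29 | J3 29-40 | J5 40-42 | J4 42-43 | J2 43-61 |
Completion: J1=18  J2=61  J3=40  J4=43  J5=42  J6=29
Turnaround (C−A): J1=17  J2=59  J3=34  J4=33  J5=32  J6=16
Turnaround times: J1=17, J2=59, J3=34, J4=33, J5=32, J6=16
Average turnaround = (17+59+34+33+32+16) / 6 = 191/6 = 31.83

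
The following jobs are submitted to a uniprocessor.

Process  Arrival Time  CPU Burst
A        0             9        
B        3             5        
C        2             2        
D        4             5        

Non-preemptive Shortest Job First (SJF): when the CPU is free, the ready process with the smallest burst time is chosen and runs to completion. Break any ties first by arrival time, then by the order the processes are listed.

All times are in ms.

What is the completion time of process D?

Timeline: | A 0-9 | C 9-11 | B 11-16 | D 16-21 |
Completion: A=9  B=16  C=11  D=21
Turnaround (C−A): A=9  B=13  C=9  D=17

21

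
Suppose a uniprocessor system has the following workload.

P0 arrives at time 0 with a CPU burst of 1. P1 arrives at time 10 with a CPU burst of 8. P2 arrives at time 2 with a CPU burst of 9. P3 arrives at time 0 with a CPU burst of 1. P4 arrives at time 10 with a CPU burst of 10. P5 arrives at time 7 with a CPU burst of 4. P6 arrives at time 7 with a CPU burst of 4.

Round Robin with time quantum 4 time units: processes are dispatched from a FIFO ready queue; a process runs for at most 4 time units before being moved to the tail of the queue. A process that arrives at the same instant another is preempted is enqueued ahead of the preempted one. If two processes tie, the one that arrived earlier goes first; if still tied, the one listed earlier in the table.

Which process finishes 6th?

Timeline: | P0 0-1 | P3 1-2 | P2 2-10 | P5 10-14 | P6 14-18 | P1 18-22 | P4 22-26 | P2 26-27 | P1 27-31 | P4 31-37 |
Completion: P0=1  P1=31  P2=27  P3=2  P4=37  P5=14  P6=18
Turnaround (C−A): P0=1  P1=21  P2=25  P3=2  P4=27  P5=7  P6=11
Finish order: P0 → P3 → P5 → P6 → P2 → P1 → P4

P1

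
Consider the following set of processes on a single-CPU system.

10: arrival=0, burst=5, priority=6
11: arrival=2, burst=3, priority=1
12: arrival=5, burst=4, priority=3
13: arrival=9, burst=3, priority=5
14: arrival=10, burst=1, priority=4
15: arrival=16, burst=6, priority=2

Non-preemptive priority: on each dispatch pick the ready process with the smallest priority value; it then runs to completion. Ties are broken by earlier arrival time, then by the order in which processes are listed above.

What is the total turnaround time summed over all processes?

Schedule: | 10 0-5 | 11 5-8 | 12 8-12 | 14 12-13 | 13 13-16 | 15 16-22 |
Completion: 10=5  11=8  12=12  13=16  14=13  15=22
Turnaround = completion − arrival: 10=5, 11=6, 12=7, 13=7, 14=3, 15=6
Total turnaround = 5 + 6 + 7 + 7 + 3 + 6 = 34

34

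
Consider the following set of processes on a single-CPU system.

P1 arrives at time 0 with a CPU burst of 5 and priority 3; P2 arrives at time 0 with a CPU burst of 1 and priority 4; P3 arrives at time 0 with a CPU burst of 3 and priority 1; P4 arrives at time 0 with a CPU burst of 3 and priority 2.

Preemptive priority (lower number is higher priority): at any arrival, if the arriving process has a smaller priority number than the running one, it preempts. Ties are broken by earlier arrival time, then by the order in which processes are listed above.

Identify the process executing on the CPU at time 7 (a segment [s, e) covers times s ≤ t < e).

P1

Timeline: | P3 0-3 | P4 3-6 | P1 6-11 | P2 11-12 |
Completion: P1=11  P2=12  P3=3  P4=6
Turnaround (C−A): P1=11  P2=12  P3=3  P4=6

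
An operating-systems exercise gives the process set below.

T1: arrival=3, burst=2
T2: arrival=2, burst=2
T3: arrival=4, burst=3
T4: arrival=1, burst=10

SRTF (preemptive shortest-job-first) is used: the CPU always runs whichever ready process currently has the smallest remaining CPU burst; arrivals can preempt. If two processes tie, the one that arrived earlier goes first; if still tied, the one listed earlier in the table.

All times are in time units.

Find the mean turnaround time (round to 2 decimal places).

6.75

Schedule: | idle 0-1 | T4 1-2 | T2 2-4 | T1 4-6 | T3 6-9 | T4 9-18 |
Completion: T1=6  T2=4  T3=9  T4=18
Turnaround times: T1=3, T2=2, T3=5, T4=17
Average turnaround = (3+2+5+17) / 4 = 27/4 = 6.75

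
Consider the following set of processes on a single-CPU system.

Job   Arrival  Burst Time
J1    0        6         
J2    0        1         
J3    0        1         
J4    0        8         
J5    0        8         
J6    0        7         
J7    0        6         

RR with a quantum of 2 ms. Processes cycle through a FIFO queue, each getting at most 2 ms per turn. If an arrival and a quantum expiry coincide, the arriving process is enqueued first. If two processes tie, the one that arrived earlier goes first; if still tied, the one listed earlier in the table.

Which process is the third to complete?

J1

Schedule: | J1 0-2 | J2 2-3 | J3 3-4 | J4 4-6 | J5 6-8 | J6 8-10 | J7 10-12 | J1 12-14 | J4 14-16 | J5 16-18 | J6 18-20 | J7 20-22 | J1 22-24 | J4 24-26 | J5 26-28 | J6 28-30 | J7 30-32 | J4 32-34 | J5 34-36 | J6 36-37 |
Completion: J1=24  J2=3  J3=4  J4=34  J5=36  J6=37  J7=32
Finish order: J2 → J3 → J1 → J7 → J4 → J5 → J6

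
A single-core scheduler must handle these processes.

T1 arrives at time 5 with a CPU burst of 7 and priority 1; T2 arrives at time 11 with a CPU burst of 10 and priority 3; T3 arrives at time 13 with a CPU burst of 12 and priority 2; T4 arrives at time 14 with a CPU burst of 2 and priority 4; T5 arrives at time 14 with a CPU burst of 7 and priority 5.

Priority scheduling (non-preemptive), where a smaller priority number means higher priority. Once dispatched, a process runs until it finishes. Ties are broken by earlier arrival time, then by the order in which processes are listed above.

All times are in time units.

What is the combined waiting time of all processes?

52

Gantt: | idle 0-5 | T1 5-12 | T2 12-22 | T3 22-34 | T4 34-36 | T5 36-43 |
Completion: T1=12  T2=22  T3=34  T4=36  T5=43
Waiting = turnaround − burst: T1=0, T2=1, T3=9, T4=20, T5=22
Total waiting = 0 + 1 + 9 + 20 + 22 = 52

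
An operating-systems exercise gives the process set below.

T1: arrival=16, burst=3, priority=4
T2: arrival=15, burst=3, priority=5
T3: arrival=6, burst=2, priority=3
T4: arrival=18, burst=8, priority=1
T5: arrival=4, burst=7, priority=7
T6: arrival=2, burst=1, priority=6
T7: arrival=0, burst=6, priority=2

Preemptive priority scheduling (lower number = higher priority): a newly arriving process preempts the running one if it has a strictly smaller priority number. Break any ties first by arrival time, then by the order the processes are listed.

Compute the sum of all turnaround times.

74

Gantt: | T7 0-6 | T3 6-8 | T6 8-9 | T5 9-15 | T2 15-16 | T1 16-18 | T4 18-26 | T1 26-27 | T2 27-29 | T5 29-30 |
Completion: T1=27  T2=29  T3=8  T4=26  T5=30  T6=9  T7=6
Turnaround = completion − arrival: T1=11, T2=14, T3=2, T4=8, T5=26, T6=7, T7=6
Total turnaround = 11 + 14 + 2 + 8 + 26 + 7 + 6 = 74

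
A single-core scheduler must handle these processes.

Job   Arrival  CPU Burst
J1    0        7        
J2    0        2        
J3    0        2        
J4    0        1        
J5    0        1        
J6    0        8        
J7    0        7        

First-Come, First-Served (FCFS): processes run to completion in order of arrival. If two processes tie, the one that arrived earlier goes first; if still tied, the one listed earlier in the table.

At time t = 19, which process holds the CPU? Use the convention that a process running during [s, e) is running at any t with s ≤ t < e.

J6

Timeline: | J1 0-7 | J2 7-9 | J3 9-11 | J4 11-12 | J5 12-13 | J6 13-21 | J7 21-28 |
Completion: J1=7  J2=9  J3=11  J4=12  J5=13  J6=21  J7=28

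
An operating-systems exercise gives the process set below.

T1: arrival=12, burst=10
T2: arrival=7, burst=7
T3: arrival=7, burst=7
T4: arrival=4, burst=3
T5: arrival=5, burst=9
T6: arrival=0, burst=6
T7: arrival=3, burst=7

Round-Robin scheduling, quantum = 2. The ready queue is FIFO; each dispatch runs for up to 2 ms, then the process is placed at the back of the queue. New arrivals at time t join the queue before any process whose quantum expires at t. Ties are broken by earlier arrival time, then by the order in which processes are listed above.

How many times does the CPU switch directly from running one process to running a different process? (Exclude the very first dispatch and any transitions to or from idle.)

Gantt: | T6 0-4 | T7 4-6 | T4 6-8 | T6 8-10 | T5 10-12 | T7 12-14 | T2 14-16 | T3 16-18 | T4 18-19 | T1 19-21 | T5 21-23 | T7 23-25 | T2 25-27 | T3 27-29 | T1 29-31 | T5 31-33 | T7 33-34 | T2 34-36 | T3 36-38 | T1 38-40 | T5 40-42 | T2 42-43 | T3 43-44 | T1 44-46 | T5 46-47 | T1 47-49 |
Completion: T1=49  T2=43  T3=44  T4=19  T5=47  T6=10  T7=34
Turnaround (C−A): T1=37  T2=36  T3=37  T4=15  T5=42  T6=10  T7=31

25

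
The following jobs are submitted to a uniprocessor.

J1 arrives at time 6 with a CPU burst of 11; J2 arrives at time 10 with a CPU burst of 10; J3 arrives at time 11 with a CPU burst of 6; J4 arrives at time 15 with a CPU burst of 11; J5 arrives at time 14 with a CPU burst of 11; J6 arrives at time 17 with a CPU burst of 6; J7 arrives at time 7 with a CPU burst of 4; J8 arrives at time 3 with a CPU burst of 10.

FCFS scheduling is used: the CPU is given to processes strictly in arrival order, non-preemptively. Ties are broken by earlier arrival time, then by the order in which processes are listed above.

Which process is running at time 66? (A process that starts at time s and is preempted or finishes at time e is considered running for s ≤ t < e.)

Timeline: | idle 0-3 | J8 3-13 | J1 13-24 | J7 24-28 | J2 28-38 | J3 38-44 | J5 44-55 | J4 55-66 | J6 66-72 |
Completion: J1=24  J2=38  J3=44  J4=66  J5=55  J6=72  J7=28  J8=13
Turnaround (C−A): J1=18  J2=28  J3=33  J4=51  J5=41  J6=55  J7=21  J8=10

J6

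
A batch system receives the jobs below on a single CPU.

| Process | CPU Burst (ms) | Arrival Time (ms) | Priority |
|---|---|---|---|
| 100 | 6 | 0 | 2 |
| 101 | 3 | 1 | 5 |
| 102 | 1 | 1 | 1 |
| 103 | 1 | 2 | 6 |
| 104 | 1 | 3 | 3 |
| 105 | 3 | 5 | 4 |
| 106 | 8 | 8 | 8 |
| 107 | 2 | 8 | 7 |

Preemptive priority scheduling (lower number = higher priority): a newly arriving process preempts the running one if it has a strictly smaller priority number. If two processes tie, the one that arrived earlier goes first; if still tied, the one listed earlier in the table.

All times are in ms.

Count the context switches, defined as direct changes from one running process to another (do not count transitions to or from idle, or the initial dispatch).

Schedule: | 100 0-1 | 102 1-2 | 100 2-7 | 104 7-8 | 105 8-11 | 101 11-14 | 103 14-15 | 107 15-17 | 106 17-25 |
Completion: 100=7  101=14  102=2  103=15  104=8  105=11  106=25  107=17

8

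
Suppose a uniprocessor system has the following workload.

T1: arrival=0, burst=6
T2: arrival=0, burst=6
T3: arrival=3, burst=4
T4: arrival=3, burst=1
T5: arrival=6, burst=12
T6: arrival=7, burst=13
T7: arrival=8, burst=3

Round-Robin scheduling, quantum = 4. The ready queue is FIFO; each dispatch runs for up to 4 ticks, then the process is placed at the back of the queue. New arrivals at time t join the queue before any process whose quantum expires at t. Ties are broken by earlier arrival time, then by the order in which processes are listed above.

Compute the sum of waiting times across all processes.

107

Timeline: | T1 0-4 | T2 4-8 | T3 8-12 | T4 12-13 | T1 13-15 | T5 15-19 | T6 19-23 | T7 23-26 | T2 26-28 | T5 28-32 | T6 32-36 | T5 36-40 | T6 40-45 |
Completion: T1=15  T2=28  T3=12  T4=13  T5=40  T6=45  T7=26
Turnaround (C−A): T1=15  T2=28  T3=9  T4=10  T5=34  T6=38  T7=18
Waiting = turnaround − burst: T1=9, T2=22, T3=5, T4=9, T5=22, T6=25, T7=15
Total waiting = 9 + 22 + 5 + 9 + 22 + 25 + 15 = 107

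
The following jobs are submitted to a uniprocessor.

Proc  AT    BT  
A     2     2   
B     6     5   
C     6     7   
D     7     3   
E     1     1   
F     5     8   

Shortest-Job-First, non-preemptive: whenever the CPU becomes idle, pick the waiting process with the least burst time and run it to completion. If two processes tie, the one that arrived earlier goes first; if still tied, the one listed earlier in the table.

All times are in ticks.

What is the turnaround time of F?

8

Schedule: | idle 0-1 | E 1-2 | A 2-4 | idle 4-5 | F 5-13 | D 13-16 | B 16-21 | C 21-28 |
Completion: A=4  B=21  C=28  D=16  E=2  F=13
Turnaround(F) = completion − arrival = 13 − 5 = 8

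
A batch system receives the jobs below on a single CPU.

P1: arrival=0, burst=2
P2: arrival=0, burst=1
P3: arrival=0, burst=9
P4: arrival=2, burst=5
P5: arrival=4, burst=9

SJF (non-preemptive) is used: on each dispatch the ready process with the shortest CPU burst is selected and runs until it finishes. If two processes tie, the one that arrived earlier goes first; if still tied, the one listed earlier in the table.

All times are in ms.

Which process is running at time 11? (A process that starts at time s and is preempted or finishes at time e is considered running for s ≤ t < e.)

P3

Gantt: | P2 0-1 | P1 1-3 | P4 3-8 | P3 8-17 | P5 17-26 |
Completion: P1=3  P2=1  P3=17  P4=8  P5=26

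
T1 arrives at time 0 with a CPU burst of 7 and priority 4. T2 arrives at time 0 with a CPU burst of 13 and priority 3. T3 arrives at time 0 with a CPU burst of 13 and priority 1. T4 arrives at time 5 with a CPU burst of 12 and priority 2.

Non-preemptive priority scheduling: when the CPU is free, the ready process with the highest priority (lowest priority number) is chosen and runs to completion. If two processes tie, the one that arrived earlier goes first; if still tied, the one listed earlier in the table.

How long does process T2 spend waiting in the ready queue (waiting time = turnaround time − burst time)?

25

Gantt: | T3 0-13 | T4 13-25 | T2 25-38 | T1 38-45 |
Completion: T1=45  T2=38  T3=13  T4=25
Turnaround (C−A): T1=45  T2=38  T3=13  T4=20
Waiting(T2) = turnaround − burst = 38 − 13 = 25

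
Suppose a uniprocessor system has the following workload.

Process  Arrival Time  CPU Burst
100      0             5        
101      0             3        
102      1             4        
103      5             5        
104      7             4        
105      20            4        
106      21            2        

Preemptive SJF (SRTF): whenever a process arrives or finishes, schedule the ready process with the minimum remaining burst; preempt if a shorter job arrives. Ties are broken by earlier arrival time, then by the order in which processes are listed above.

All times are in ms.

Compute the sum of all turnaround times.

Schedule: | 101 0-3 | 102 3-7 | 104 7-11 | 100 11-16 | 103 16-21 | 106 21-23 | 105 23-27 |
Completion: 100=16  101=3  102=7  103=21  104=11  105=27  106=23
Turnaround (C−A): 100=16  101=3  102=6  103=16  104=4  105=7  106=2
Turnaround = completion − arrival: 100=16, 101=3, 102=6, 103=16, 104=4, 105=7, 106=2
Total turnaround = 16 + 3 + 6 + 16 + 4 + 7 + 2 = 54

54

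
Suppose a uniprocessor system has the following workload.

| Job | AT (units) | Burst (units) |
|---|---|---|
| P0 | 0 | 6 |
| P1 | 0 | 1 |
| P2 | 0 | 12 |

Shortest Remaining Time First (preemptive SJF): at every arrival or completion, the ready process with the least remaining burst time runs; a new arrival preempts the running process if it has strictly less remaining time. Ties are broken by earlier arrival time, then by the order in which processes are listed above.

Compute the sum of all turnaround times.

Gantt: | P1 0-1 | P0 1-7 | P2 7-19 |
Completion: P0=7  P1=1  P2=19
Turnaround (C−A): P0=7  P1=1  P2=19
Turnaround = completion − arrival: P0=7, P1=1, P2=19
Total turnaround = 7 + 1 + 19 = 27

27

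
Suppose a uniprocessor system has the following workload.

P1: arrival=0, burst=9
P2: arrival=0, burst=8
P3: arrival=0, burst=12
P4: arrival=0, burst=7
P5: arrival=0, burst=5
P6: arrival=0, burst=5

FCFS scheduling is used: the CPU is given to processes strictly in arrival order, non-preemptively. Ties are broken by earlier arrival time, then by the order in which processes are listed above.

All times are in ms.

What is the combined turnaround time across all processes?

178

Schedule: | P1 0-9 | P2 9-17 | P3 17-29 | P4 29-36 | P5 36-41 | P6 41-46 |
Completion: P1=9  P2=17  P3=29  P4=36  P5=41  P6=46
Turnaround (C−A): P1=9  P2=17  P3=29  P4=36  P5=41  P6=46
Turnaround = completion − arrival: P1=9, P2=17, P3=29, P4=36, P5=41, P6=46
Total turnaround = 9 + 17 + 29 + 36 + 41 + 46 = 178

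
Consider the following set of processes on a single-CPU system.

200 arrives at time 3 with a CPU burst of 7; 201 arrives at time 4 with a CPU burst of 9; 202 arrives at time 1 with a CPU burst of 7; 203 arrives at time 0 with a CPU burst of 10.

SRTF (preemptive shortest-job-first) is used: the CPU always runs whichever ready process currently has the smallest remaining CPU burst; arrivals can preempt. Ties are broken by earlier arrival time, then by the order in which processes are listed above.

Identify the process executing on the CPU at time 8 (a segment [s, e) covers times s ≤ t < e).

Schedule: | 203 0-1 | 202 1-8 | 200 8-15 | 203 15-24 | 201 24-33 |
Completion: 200=15  201=33  202=8  203=24
Turnaround (C−A): 200=12  201=29  202=7  203=24

200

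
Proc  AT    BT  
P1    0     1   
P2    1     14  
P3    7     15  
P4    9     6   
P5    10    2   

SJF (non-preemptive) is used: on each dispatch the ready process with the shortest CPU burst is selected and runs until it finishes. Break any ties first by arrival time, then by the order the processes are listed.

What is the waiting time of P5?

5

Timeline: | P1 0-1 | P2 1-15 | P5 15-17 | P4 17-23 | P3 23-38 |
Completion: P1=1  P2=15  P3=38  P4=23  P5=17
Turnaround (C−A): P1=1  P2=14  P3=31  P4=14  P5=7
Waiting(P5) = turnaround − burst = 7 − 2 = 5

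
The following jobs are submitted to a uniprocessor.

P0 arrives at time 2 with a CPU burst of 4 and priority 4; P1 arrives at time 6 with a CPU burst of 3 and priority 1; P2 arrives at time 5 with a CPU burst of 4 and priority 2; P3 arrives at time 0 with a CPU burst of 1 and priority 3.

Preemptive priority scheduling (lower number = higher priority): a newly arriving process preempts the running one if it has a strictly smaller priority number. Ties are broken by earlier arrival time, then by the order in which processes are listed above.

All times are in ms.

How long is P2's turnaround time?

Timeline: | P3 0-1 | idle 1-2 | P0 2-5 | P2 5-6 | P1 6-9 | P2 9-12 | P0 12-13 |
Completion: P0=13  P1=9  P2=12  P3=1
Turnaround (C−A): P0=11  P1=3  P2=7  P3=1
Turnaround(P2) = completion − arrival = 12 − 5 = 7

7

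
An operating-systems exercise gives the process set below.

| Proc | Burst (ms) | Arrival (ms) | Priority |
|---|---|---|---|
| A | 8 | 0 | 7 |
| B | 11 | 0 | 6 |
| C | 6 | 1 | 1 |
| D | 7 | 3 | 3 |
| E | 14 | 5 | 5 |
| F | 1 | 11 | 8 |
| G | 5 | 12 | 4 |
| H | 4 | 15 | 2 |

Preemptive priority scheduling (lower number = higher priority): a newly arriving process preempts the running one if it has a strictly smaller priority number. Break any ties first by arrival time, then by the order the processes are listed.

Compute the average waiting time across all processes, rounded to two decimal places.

19.38

Timeline: | B 0-1 | C 1-7 | D 7-14 | G 14-15 | H 15-19 | G 19-23 | E 23-37 | B 37-47 | A 47-55 | F 55-56 |
Completion: A=55  B=47  C=7  D=14  E=37  F=56  G=23  H=19
Turnaround (C−A): A=55  B=47  C=6  D=11  E=32  F=45  G=11  H=4
Waiting times: A=47, B=36, C=0, D=4, E=18, F=44, G=6, H=0
Average waiting = (47+36+0+4+18+44+6+0) / 8 = 155/8 = 19.38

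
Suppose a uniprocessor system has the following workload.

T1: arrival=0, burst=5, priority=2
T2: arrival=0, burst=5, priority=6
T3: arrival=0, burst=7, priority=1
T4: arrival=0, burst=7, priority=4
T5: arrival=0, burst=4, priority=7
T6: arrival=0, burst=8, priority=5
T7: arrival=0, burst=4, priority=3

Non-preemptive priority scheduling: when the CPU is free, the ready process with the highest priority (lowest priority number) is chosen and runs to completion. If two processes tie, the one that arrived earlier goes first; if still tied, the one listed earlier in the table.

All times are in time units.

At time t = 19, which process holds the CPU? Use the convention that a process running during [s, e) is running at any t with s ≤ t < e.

Timeline: | T3 0-7 | T1 7-12 | T7 12-16 | T4 16-23 | T6 23-31 | T2 31-36 | T5 36-40 |
Completion: T1=12  T2=36  T3=7  T4=23  T5=40  T6=31  T7=16
Turnaround (C−A): T1=12  T2=36  T3=7  T4=23  T5=40  T6=31  T7=16

T4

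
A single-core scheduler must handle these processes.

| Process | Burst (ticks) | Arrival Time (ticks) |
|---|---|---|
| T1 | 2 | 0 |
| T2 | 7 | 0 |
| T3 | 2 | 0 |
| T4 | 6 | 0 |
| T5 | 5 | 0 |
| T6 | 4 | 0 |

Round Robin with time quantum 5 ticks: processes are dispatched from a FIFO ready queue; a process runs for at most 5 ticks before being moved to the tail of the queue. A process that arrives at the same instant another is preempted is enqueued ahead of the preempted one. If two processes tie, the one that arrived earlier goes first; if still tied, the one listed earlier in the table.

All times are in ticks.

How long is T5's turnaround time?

19

Timeline: | T1 0-2 | T2 2-7 | T3 7-9 | T4 9-14 | T5 14-19 | T6 19-23 | T2 23-25 | T4 25-26 |
Completion: T1=2  T2=25  T3=9  T4=26  T5=19  T6=23
Turnaround (C−A): T1=2  T2=25  T3=9  T4=26  T5=19  T6=23
Turnaround(T5) = completion − arrival = 19 − 0 = 19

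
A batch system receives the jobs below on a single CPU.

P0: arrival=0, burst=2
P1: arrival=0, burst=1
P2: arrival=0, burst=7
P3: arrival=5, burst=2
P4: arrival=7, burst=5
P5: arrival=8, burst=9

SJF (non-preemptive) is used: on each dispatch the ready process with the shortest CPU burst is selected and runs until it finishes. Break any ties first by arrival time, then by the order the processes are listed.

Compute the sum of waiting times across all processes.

Timeline: | P1 0-1 | P0 1-3 | P2 3-10 | P3 10-12 | P4 12-17 | P5 17-26 |
Completion: P0=3  P1=1  P2=10  P3=12  P4=17  P5=26
Waiting = turnaround − burst: P0=1, P1=0, P2=3, P3=5, P4=5, P5=9
Total waiting = 1 + 0 + 3 + 5 + 5 + 9 = 23

23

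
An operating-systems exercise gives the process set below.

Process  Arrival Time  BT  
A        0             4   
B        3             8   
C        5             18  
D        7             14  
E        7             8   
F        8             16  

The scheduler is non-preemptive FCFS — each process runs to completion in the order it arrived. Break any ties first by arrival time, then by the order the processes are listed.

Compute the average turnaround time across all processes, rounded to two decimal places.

30.00

Schedule: | A 0-4 | B 4-12 | C 12-30 | D 30-44 | E 44-52 | F 52-68 |
Completion: A=4  B=12  C=30  D=44  E=52  F=68
Turnaround times: A=4, B=9, C=25, D=37, E=45, F=60
Average turnaround = (4+9+25+37+45+60) / 6 = 180/6 = 30.00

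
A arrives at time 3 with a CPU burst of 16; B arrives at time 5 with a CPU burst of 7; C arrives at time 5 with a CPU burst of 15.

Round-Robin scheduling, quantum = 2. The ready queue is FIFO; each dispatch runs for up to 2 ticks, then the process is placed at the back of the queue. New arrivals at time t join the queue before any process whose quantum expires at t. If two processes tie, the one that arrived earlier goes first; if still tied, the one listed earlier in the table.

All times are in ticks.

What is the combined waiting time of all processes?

54

Gantt: | idle 0-3 | A 3-5 | B 5-7 | C 7-9 | A 9-11 | B 11-13 | C 13-15 | A 15-17 | B 17-19 | C 19-21 | A 21-23 | B 23-24 | C 24-26 | A 26-28 | C 28-30 | A 30-32 | C 32-34 | A 34-36 | C 36-38 | A 38-40 | C 40-41 |
Completion: A=40  B=24  C=41
Turnaround (C−A): A=37  B=19  C=36
Waiting = turnaround − burst: A=21, B=12, C=21
Total waiting = 21 + 12 + 21 = 54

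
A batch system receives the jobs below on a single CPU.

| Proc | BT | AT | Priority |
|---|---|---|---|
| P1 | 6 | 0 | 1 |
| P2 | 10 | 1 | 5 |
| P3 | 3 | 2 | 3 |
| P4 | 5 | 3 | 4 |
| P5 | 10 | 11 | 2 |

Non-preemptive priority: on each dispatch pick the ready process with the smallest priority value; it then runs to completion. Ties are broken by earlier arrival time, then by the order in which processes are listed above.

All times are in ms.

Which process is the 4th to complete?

Timeline: | P1 0-6 | P3 6-9 | P4 9-14 | P5 14-24 | P2 24-34 |
Completion: P1=6  P2=34  P3=9  P4=14  P5=24
Finish order: P1 → P3 → P4 → P5 → P2

P5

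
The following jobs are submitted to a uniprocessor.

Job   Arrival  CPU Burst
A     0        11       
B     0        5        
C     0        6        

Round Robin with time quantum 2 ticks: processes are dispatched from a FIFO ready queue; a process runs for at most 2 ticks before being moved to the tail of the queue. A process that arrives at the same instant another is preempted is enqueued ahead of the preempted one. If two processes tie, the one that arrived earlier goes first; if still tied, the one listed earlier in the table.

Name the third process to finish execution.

Timeline: | A 0-2 | B 2-4 | C 4-6 | A 6-8 | B 8-10 | C 10-12 | A 12-14 | B 14-15 | C 15-17 | A 17-22 |
Completion: A=22  B=15  C=17
Turnaround (C−A): A=22  B=15  C=17
Finish order: B → C → A

A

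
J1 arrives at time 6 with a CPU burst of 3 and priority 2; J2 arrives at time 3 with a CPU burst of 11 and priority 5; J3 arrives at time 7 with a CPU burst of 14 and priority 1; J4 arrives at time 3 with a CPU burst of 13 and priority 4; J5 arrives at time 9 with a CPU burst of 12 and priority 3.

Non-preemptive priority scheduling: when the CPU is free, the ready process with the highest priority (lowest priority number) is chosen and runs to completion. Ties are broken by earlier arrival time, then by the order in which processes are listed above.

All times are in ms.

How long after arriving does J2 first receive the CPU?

Timeline: | idle 0-3 | J4 3-16 | J3 16-30 | J1 30-33 | J5 33-45 | J2 45-56 |
Completion: J1=33  J2=56  J3=30  J4=16  J5=45
Turnaround (C−A): J1=27  J2=53  J3=23  J4=13  J5=36
Response(J2) = first start − arrival = 45 − 3 = 42

42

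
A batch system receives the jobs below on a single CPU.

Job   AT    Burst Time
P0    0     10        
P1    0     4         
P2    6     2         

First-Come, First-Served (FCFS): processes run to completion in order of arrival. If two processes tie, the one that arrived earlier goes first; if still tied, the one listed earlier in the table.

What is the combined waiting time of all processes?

Timeline: | P0 0-10 | P1 10-14 | P2 14-16 |
Completion: P0=10  P1=14  P2=16
Turnaround (C−A): P0=10  P1=14  P2=10
Waiting = turnaround − burst: P0=0, P1=10, P2=8
Total waiting = 0 + 10 + 8 = 18

18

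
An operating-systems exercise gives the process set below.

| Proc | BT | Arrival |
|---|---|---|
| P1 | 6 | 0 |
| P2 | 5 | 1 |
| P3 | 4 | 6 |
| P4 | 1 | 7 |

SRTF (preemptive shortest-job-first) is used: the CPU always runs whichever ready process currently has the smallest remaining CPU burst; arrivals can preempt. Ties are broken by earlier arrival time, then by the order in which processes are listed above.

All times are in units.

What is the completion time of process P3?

Timeline: | P1 0-6 | P3 6-7 | P4 7-8 | P3 8-11 | P2 11-16 |
Completion: P1=6  P2=16  P3=11  P4=8

11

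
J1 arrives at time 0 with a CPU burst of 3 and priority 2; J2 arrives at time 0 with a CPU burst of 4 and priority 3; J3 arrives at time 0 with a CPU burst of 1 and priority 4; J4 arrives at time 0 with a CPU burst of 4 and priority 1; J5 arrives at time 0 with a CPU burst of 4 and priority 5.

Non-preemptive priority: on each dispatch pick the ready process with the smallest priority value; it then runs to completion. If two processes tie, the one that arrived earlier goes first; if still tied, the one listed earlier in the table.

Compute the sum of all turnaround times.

50

Schedule: | J4 0-4 | J1 4-7 | J2 7-11 | J3 11-12 | J5 12-16 |
Completion: J1=7  J2=11  J3=12  J4=4  J5=16
Turnaround (C−A): J1=7  J2=11  J3=12  J4=4  J5=16
Turnaround = completion − arrival: J1=7, J2=11, J3=12, J4=4, J5=16
Total turnaround = 7 + 11 + 12 + 4 + 16 = 50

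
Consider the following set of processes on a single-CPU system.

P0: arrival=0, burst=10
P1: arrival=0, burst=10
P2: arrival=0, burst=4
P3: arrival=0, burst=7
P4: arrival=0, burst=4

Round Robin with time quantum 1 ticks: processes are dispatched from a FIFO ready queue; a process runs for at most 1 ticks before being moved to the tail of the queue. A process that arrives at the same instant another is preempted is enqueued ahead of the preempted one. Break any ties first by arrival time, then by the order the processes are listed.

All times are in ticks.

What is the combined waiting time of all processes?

101

Timeline: | P0 0-1 | P1 1-2 | P2 2-3 | P3 3-4 | P4 4-5 | P0 5-6 | P1 6-7 | P2 7-8 | P3 8-9 | P4 9-10 | P0 10-11 | P1 11-12 | P2 12-13 | P3 13-14 | P4 14-15 | P0 15-16 | P1 16-17 | P2 17-18 | P3 18-19 | P4 19-20 | P0 20-21 | P1 21-22 | P3 22-23 | P0 23-24 | P1 24-25 | P3 25-26 | P0 26-27 | P1 27-28 | P3 28-29 | P0 29-30 | P1 30-31 | P0 31-32 | P1 32-33 | P0 33-34 | P1 34-35 |
Completion: P0=34  P1=35  P2=18  P3=29  P4=20
Waiting = turnaround − burst: P0=24, P1=25, P2=14, P3=22, P4=16
Total waiting = 24 + 25 + 14 + 22 + 16 = 101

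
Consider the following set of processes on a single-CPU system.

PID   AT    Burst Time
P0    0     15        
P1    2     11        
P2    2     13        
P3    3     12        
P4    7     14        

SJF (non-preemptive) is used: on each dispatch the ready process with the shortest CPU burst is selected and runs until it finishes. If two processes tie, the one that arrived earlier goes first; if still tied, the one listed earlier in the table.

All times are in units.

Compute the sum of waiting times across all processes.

116

Schedule: | P0 0-15 | P1 15-26 | P3 26-38 | P2 38-51 | P4 51-65 |
Completion: P0=15  P1=26  P2=51  P3=38  P4=65
Waiting = turnaround − burst: P0=0, P1=13, P2=36, P3=23, P4=44
Total waiting = 0 + 13 + 36 + 23 + 44 = 116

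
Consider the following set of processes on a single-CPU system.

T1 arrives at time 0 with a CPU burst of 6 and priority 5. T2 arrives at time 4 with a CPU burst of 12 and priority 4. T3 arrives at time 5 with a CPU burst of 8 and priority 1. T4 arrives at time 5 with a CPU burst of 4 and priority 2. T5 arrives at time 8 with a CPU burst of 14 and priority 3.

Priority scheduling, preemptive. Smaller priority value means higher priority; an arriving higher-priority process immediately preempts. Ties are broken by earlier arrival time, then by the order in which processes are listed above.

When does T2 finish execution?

42

Gantt: | T1 0-4 | T2 4-5 | T3 5-13 | T4 13-17 | T5 17-31 | T2 31-42 | T1 42-44 |
Completion: T1=44  T2=42  T3=13  T4=17  T5=31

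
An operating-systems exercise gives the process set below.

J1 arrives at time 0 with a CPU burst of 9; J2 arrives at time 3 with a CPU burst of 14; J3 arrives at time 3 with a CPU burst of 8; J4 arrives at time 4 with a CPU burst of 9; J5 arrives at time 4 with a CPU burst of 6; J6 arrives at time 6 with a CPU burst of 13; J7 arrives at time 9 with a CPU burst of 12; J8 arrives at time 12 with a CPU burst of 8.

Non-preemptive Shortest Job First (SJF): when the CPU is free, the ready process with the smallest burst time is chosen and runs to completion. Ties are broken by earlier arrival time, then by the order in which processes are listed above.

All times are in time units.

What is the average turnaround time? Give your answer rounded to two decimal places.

Gantt: | J1 0-9 | J5 9-15 | J3 15-23 | J8 23-31 | J4 31-40 | J7 40-52 | J6 52-65 | J2 65-79 |
Completion: J1=9  J2=79  J3=23  J4=40  J5=15  J6=65  J7=52  J8=31
Turnaround times: J1=9, J2=76, J3=20, J4=36, J5=11, J6=59, J7=43, J8=19
Average turnaround = (9+76+20+36+11+59+43+19) / 8 = 273/8 = 34.13

34.13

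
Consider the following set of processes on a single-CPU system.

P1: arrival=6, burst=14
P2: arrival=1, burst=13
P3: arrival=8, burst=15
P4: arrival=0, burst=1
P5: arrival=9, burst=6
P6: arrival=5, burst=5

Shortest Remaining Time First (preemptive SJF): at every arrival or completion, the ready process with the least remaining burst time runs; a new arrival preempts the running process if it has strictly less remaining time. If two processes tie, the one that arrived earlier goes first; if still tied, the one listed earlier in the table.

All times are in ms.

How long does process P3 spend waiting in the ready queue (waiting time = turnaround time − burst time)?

Gantt: | P4 0-1 | P2 1-5 | P6 5-10 | P5 10-16 | P2 16-25 | P1 25-39 | P3 39-54 |
Completion: P1=39  P2=25  P3=54  P4=1  P5=16  P6=10
Turnaround (C−A): P1=33  P2=24  P3=46  P4=1  P5=7  P6=5
Waiting(P3) = turnaround − burst = 46 − 15 = 31

31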